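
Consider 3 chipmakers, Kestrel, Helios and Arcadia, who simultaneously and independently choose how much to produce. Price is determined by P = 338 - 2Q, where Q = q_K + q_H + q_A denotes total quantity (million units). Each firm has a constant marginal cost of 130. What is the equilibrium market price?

Each firm earns π_i = (338 - 2Q)q_i - 130q_i.
Setting ∂π_i/∂q_i = 0 with rivals' quantities fixed: 208 - 4q_i - 2·Σ_{j≠i} q_j = 0.
With identical firms every q_j equals q_i, so Σ_{j≠i} q_j = 2q_i and 208 = 8q_i, giving q_i = 26.
Total output Q = 78, so price P = 338 - 2·78 = 182.

182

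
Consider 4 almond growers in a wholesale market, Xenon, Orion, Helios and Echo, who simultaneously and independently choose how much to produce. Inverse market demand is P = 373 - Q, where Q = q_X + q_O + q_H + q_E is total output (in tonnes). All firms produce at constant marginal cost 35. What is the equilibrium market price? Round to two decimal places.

A representative firm's profit is π_i = q_i(373 - Q) - 35q_i.
First-order condition (treating rivals' output as given): 338 - 2q_i - Σ_{j≠i} q_j = 0.
With identical firms every q_j equals q_i, so Σ_{j≠i} q_j = 3q_i and 338 = 5q_i, giving q_i = 338/5.
Total output Q = 1352/5, so price P = 373 - 1352/5 = 513/5.

102.60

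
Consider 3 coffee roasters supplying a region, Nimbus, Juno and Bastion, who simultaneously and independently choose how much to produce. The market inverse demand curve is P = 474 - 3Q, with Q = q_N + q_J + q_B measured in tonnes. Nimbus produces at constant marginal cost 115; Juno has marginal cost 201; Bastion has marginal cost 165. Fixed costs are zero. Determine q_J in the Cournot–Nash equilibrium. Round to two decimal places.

Nimbus's profit: π_N = (474 - 3Q)q_N - (115q_N). Setting ∂π_N/∂q_N = 0: 359 - 6q_N - 3(q_J + q_B) = 0.
Juno's first-order condition: 273 - 6q_J - 3(q_N + q_B) = 0.
Bastion's first-order condition: 309 - 6q_B - 3(q_N + q_J) = 0.
Adding the 3 conditions: 941 − 6Q − 6Q = 0, i.e. Q = 941/12.
Back-substituting: q_N = (359 − 941/4)/3 = 165/4, q_J = (273 − 941/4)/3 = 151/12, q_B = (309 − 941/4)/3 = 295/12.

12.58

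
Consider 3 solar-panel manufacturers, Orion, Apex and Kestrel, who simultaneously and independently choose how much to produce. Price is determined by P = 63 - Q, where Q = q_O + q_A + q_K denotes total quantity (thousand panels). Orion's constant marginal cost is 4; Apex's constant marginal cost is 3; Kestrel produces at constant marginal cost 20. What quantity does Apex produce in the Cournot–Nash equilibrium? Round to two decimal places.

19.50

Orion's profit: π_O = (63 - Q)q_O - (4q_O). Setting ∂π_O/∂q_O = 0: 59 - 2q_O - (q_A + q_K) = 0.
Apex's first-order condition: 60 - 2q_A - (q_O + q_K) = 0.
Kestrel's first-order condition: 43 - 2q_K - (q_O + q_A) = 0.
Adding the 3 first-order conditions: 162 − 4Q = 0, so Q = 81/2.
Back-substituting: q_O = (59 − 81/2) = 37/2, q_A = (60 − 81/2) = 39/2, q_K = (43 − 81/2) = 5/2.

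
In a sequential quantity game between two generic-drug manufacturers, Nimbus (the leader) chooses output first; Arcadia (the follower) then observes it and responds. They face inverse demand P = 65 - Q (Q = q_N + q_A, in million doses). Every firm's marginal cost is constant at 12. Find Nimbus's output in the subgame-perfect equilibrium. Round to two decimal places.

26.50

Solve by backward induction. Given q_N, the follower Arcadia maximises π_A = (65 - q_N - q_A)q_A - 12q_A.
Follower FOC: 53 - q_N - 2q_A = 0, so q_A(q_N) = (53 - q_N)/2.
The leader anticipates this reaction. Substituting into P = 65 - Q gives P = 77/2 - (1/2)q_N, so π_N = (77/2 - (1/2)q_N)q_N - 12q_N.
Leader FOC: 53/2 - q_N = 0, so q_N = 53/2.
Then q_A = (53 - 53/2)/2 = 53/4.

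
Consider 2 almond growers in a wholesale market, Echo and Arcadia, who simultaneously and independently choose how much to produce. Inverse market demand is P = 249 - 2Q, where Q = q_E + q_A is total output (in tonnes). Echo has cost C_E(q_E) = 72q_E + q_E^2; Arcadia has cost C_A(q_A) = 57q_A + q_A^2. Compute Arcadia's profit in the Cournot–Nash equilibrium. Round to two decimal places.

Echo's profit: π_E = (249 - 2Q)q_E - (72q_E + q_E²). Setting ∂π_E/∂q_E = 0: 177 - 6q_E - 2(q_A) = 0.
Arcadia's profit: π_A = (249 - 2Q)q_A - (57q_A + q_A²). Setting ∂π_A/∂q_A = 0: 192 - 6q_A - 2(q_E) = 0.
So q_E = (177 - 2q_A)/6 and q_A = (192 - 2q_E)/6.
Substituting one into the other gives q_E = 339/16 and q_A = 399/16.
Price P = 249 - 2·(369/8) = 627/4.
Arcadia's profit: (627/4)·(399/16) - 57·(399/16) - (399/16)² = 1865.6367.

1865.64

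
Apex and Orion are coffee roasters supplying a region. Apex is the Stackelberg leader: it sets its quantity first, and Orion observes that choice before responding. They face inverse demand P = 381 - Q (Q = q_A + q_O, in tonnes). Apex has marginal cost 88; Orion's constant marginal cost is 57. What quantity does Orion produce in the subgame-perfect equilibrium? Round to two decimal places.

96.50

The follower Orion best-responds to any q_A: π_O = (381 - Q)q_O - 57q_O.
Follower FOC: 324 - q_A - 2q_O = 0, so q_O(q_A) = (324 - q_A)/2.
The leader anticipates this reaction. Substituting into P = 381 - Q gives P = 219 - (1/2)q_A, so π_A = (219 - (1/2)q_A)q_A - 88q_A.
Maximising: ∂π_A/∂q_A = 131 - q_A = 0, giving q_A = 131.
Then q_O = (324 - 131)/2 = 193/2.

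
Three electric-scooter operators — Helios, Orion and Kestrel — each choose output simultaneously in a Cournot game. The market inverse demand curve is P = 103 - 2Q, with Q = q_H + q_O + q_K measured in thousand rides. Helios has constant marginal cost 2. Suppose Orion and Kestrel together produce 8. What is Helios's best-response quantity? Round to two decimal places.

21.25

With rivals' combined output fixed at 8, Helios's profit is π_H = (103 - 2·8 - 2q_H)q_H - (2q_H) = (87 - 2q_H)q_H - (2q_H).
∂π_H/∂q_H = 85 - 4q_H = 0, so q_H = 85/4.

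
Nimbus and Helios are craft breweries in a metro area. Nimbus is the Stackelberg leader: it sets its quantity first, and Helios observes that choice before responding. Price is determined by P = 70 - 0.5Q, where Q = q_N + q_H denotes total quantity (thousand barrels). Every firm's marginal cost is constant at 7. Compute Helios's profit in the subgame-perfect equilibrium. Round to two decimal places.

The follower Helios best-responds to any q_N: π_H = (70 - 0.5Q)q_H - 7q_H.
Follower FOC: 63 - (1/2)q_N - q_H = 0, so q_H(q_N) = (63 - (1/2)q_N).
Nimbus substitutes q_H(q_N) into its own profit: π_N = q_N(70 - (1/2)q_N - (63 - (1/2)q_N)/2) - 7q_N = (77/2 - (1/4)q_N)q_N - 7q_N.
The leader's first-order condition 63/2 - (1/2)q_N = 0 yields q_N = 63.
Then q_H = (63 - (1/2)·63) = 63/2.
Price P = 70 - (1/2)·(189/2) = 91/4.
Helios's profit: (91/4 - 7)·(63/2) = 496.1250.

496.13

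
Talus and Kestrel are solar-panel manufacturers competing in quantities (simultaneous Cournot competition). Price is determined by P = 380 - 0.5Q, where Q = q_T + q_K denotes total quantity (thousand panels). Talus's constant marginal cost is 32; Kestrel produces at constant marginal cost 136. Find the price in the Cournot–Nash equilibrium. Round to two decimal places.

Talus's profit: π_T = (380 - 0.5Q)q_T - (32q_T). Setting ∂π_T/∂q_T = 0: 348 - q_T - (1/2)(q_K) = 0.
Kestrel's profit: π_K = (380 - 0.5Q)q_K - (136q_K). Setting ∂π_K/∂q_K = 0: 244 - q_K - (1/2)(q_T) = 0.
So q_T = (348 - (1/2)q_K) and q_K = (244 - (1/2)q_T).
Solving the pair: q_T = 904/3, q_K = 280/3.
Total output Q = 1184/3, so price P = 380 - (1/2)·(1184/3) = 548/3.

182.67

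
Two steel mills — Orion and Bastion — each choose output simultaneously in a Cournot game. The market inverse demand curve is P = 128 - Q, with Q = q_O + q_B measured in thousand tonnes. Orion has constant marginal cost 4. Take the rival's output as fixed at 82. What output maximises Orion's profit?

21

With the rival's output fixed at 82, Orion's profit is π_O = (128 - 82 - q_O)q_O - (4q_O) = (46 - q_O)q_O - (4q_O).
∂π_O/∂q_O = 42 - 2q_O = 0, so q_O = 21.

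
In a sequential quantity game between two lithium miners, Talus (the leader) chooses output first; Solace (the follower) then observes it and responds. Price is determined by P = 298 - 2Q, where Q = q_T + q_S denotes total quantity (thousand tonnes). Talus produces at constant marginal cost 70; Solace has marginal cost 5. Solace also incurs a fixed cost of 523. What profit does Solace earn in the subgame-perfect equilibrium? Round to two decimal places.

The follower Solace best-responds to any q_T: π_S = (298 - 2Q)q_S - 5q_S.
Setting the follower's marginal profit to zero, 293 - 2q_T - 4q_S = 0, i.e. q_S = (293 - 2q_T)/4.
Talus substitutes q_S(q_T) into its own profit: π_T = q_T(298 - 2q_T - (293 - 2q_T)/2) - 70q_T = (303/2 - q_T)q_T - 70q_T.
Maximising: ∂π_T/∂q_T = 163/2 - 2q_T = 0, giving q_T = 163/4.
Then q_S = (293 - 2·(163/4))/4 = 423/8.
Price P = 298 - 2·(749/8) = 443/4.
Solace's profit: (443/4 - 5)·(423/8) - 523 = 5068.5313.

5068.53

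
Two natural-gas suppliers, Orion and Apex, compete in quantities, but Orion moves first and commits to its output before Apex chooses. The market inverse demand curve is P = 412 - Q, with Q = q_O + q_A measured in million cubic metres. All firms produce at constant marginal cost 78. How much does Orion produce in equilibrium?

167

The follower Apex best-responds to any q_O: π_A = (412 - Q)q_A - 78q_A.
Setting the follower's marginal profit to zero, 334 - q_O - 2q_A = 0, i.e. q_A = (334 - q_O)/2.
Orion substitutes q_A(q_O) into its own profit: π_O = q_O(412 - q_O - (334 - q_O)/2) - 78q_O = (245 - (1/2)q_O)q_O - 78q_O.
Leader FOC: 167 - q_O = 0, so q_O = 167.
Then q_A = (334 - 167)/2 = 167/2.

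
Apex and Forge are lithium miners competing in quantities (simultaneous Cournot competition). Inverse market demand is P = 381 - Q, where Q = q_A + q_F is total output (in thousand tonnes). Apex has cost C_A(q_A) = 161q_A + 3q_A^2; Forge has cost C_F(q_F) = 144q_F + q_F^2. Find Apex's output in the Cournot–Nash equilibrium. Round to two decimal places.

Apex's profit: π_A = (381 - Q)q_A - (161q_A + 3q_A²). Setting ∂π_A/∂q_A = 0: 220 - 8q_A - (q_F) = 0.
Forge's profit: π_F = (381 - Q)q_F - (144q_F + q_F²). Setting ∂π_F/∂q_F = 0: 237 - 4q_F - (q_A) = 0.
Rearranging gives the reaction functions q_A = (220 - q_F)/8 and q_F = (237 - q_A)/4.
Solving the pair: q_A = 643/31, q_F = 1676/31.

20.74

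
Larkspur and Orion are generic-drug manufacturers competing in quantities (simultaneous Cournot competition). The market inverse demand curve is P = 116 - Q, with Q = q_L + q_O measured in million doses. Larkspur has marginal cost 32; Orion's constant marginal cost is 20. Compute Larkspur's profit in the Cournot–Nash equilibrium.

Larkspur's profit: π_L = (116 - Q)q_L - (32q_L). Setting ∂π_L/∂q_L = 0: 84 - 2q_L - (q_O) = 0.
Orion's profit: π_O = (116 - Q)q_O - (20q_O). Setting ∂π_O/∂q_O = 0: 96 - 2q_O - (q_L) = 0.
Rearranging gives the reaction functions q_L = (84 - q_O)/2 and q_O = (96 - q_L)/2.
Substituting one into the other gives q_L = 24 and q_O = 36.
Price P = 116 - 60 = 56.
Larkspur's profit: (56 - 32)·24 = 576.

576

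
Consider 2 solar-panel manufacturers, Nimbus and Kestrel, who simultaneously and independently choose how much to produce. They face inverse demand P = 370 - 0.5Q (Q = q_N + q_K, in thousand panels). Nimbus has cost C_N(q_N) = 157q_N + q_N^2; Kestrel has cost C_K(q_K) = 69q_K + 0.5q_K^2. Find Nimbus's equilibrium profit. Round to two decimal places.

Nimbus's profit: π_N = (370 - 0.5Q)q_N - (157q_N + q_N²). Setting ∂π_N/∂q_N = 0: 213 - 3q_N - (1/2)(q_K) = 0.
Kestrel's profit: π_K = (370 - 0.5Q)q_K - (69q_K + (1/2)q_K²). Setting ∂π_K/∂q_K = 0: 301 - 2q_K - (1/2)(q_N) = 0.
Rearranging gives the reaction functions q_N = (213 - (1/2)q_K)/3 and q_K = (301 - (1/2)q_N)/2.
Solving the pair: q_N = 1102/23, q_K = 138.5217.
Price P = 370 - (1/2)·186.4348 = 276.7826.
Nimbus's profit: 276.7826·(1102/23) - 157·(1102/23) - (1102/23)² = 3443.4896.

3443.49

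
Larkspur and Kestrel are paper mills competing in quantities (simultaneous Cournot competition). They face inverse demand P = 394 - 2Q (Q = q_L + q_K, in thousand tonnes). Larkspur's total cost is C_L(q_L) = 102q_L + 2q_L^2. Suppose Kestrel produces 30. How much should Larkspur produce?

29

With the rival's output fixed at 30, Larkspur's profit is π_L = (394 - 2·30 - 2q_L)q_L - (102q_L + 2q_L²) = (334 - 2q_L)q_L - (102q_L + 2q_L²).
∂π_L/∂q_L = 232 - 8q_L = 0, so q_L = 29.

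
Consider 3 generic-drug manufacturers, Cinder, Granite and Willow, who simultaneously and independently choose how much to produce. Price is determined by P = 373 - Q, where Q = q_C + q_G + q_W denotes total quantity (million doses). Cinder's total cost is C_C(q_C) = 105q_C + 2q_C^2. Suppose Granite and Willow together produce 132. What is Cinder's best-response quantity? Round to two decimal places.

22.67

With rivals' combined output fixed at 132, Cinder's profit is π_C = (373 - 132 - q_C)q_C - (105q_C + 2q_C²) = (241 - q_C)q_C - (105q_C + 2q_C²).
∂π_C/∂q_C = 136 - 6q_C = 0, so q_C = 68/3.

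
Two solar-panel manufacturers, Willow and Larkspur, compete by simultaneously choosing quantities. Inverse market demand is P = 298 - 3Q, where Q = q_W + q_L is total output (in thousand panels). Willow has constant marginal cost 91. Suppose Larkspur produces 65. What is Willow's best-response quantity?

With the rival's output fixed at 65, Willow's profit is π_W = (298 - 3·65 - 3q_W)q_W - (91q_W) = (103 - 3q_W)q_W - (91q_W).
∂π_W/∂q_W = 12 - 6q_W = 0, so q_W = 2.

2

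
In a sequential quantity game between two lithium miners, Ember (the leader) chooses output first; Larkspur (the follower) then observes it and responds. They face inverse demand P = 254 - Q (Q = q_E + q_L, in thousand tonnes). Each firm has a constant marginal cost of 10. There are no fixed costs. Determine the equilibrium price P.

The follower Larkspur best-responds to any q_E: π_L = (254 - Q)q_L - 10q_L.
Follower FOC: 244 - q_E - 2q_L = 0, so q_L(q_E) = (244 - q_E)/2.
Ember substitutes q_L(q_E) into its own profit: π_E = q_E(254 - q_E - (244 - q_E)/2) - 10q_E = (132 - (1/2)q_E)q_E - 10q_E.
Maximising: ∂π_E/∂q_E = 122 - q_E = 0, giving q_E = 122.
Then q_L = (244 - 122)/2 = 61.
Total output Q = 183, so price P = 254 - 183 = 71.

71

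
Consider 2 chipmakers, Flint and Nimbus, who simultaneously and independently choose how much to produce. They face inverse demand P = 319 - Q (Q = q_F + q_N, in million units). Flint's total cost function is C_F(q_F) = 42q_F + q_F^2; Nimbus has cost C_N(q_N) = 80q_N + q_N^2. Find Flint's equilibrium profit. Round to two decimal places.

Flint's profit: π_F = (319 - Q)q_F - (42q_F + q_F²). Setting ∂π_F/∂q_F = 0: 277 - 4q_F - (q_N) = 0.
Nimbus's profit: π_N = (319 - Q)q_N - (80q_N + q_N²). Setting ∂π_N/∂q_N = 0: 239 - 4q_N - (q_F) = 0.
Best responses: q_F = (277 - q_N)/4, q_N = (239 - q_F)/4.
Solving the pair: q_F = 869/15, q_N = 679/15.
Price P = 319 - 516/5 = 1079/5.
Flint's profit: (1079/5)·(869/15) - 42·(869/15) - (869/15)² = 6712.5422.

6712.54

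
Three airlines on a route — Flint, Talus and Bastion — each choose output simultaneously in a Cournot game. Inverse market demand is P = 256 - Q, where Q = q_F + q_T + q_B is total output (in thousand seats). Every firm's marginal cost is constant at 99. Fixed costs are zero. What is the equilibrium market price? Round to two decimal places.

138.25

Each firm earns π_i = (256 - Q)q_i - 99q_i.
First-order condition (treating rivals' output as given): 157 - 2q_i - Σ_{j≠i} q_j = 0.
With identical firms every q_j equals q_i, so Σ_{j≠i} q_j = 2q_i and 157 = 4q_i, giving q_i = 157/4.
Total output Q = 471/4, so price P = 256 - 471/4 = 553/4.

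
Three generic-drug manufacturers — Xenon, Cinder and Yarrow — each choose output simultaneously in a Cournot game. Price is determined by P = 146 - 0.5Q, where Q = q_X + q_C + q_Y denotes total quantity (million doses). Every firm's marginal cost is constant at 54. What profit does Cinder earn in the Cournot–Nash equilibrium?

Each firm earns π_i = (146 - 0.5Q)q_i - 54q_i.
Setting ∂π_i/∂q_i = 0 with rivals' quantities fixed: 92 - q_i - (1/2)·Σ_{j≠i} q_j = 0.
With identical firms every q_j equals q_i, so Σ_{j≠i} q_j = 2q_i and 92 = 2q_i, giving q_i = 46.
Price P = 146 - (1/2)·138 = 77.
Cinder's profit: (77 - 54)·46 = 1058.

1058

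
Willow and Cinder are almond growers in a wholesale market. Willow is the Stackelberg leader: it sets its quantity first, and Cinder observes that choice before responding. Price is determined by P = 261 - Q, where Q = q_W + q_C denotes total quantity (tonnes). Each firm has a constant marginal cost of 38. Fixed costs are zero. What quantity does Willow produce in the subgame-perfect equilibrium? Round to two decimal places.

111.50

Solve by backward induction. Given q_W, the follower Cinder maximises π_C = (261 - q_W - q_C)q_C - 38q_C.
Follower FOC: 223 - q_W - 2q_C = 0, so q_C(q_W) = (223 - q_W)/2.
The leader anticipates this reaction. Substituting into P = 261 - Q gives P = 299/2 - (1/2)q_W, so π_W = (299/2 - (1/2)q_W)q_W - 38q_W.
Maximising: ∂π_W/∂q_W = 223/2 - q_W = 0, giving q_W = 223/2.
Then q_C = (223 - 223/2)/2 = 223/4.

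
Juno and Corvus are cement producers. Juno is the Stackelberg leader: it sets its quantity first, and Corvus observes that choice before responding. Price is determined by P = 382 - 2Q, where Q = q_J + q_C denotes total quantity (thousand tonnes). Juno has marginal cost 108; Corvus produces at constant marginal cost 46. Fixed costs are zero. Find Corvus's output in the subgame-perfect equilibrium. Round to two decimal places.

57.50

The follower Corvus best-responds to any q_J: π_C = (382 - 2Q)q_C - 46q_C.
Follower FOC: 336 - 2q_J - 4q_C = 0, so q_C(q_J) = (336 - 2q_J)/4.
Juno substitutes q_C(q_J) into its own profit: π_J = q_J(382 - 2q_J - (336 - 2q_J)/2) - 108q_J = (214 - q_J)q_J - 108q_J.
Maximising: ∂π_J/∂q_J = 106 - 2q_J = 0, giving q_J = 53.
Then q_C = (336 - 2·53)/4 = 115/2.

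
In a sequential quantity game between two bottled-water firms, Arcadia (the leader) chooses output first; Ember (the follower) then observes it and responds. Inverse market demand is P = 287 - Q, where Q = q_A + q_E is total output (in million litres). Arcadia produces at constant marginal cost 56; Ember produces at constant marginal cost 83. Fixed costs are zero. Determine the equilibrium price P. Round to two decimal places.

120.50

The follower Ember best-responds to any q_A: π_E = (287 - Q)q_E - 83q_E.
Follower FOC: 204 - q_A - 2q_E = 0, so q_E(q_A) = (204 - q_A)/2.
Arcadia substitutes q_E(q_A) into its own profit: π_A = q_A(287 - q_A - (204 - q_A)/2) - 56q_A = (185 - (1/2)q_A)q_A - 56q_A.
The leader's first-order condition 129 - q_A = 0 yields q_A = 129.
Then q_E = (204 - 129)/2 = 75/2.
Total output Q = 333/2, so price P = 287 - 333/2 = 241/2.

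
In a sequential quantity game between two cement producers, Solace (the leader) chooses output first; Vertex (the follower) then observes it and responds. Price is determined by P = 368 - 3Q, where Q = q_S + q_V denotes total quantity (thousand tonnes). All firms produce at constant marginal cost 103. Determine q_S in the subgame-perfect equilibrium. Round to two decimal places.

Solve by backward induction. Given q_S, the follower Vertex maximises π_V = (368 - 3q_S - 3q_V)q_V - 103q_V.
∂π_V/∂q_V = 265 - 3q_S - 6q_V = 0 gives the reaction function q_V = (265 - 3q_S)/6.
Solace substitutes q_V(q_S) into its own profit: π_S = q_S(368 - 3q_S - (265 - 3q_S)/2) - 103q_S = (471/2 - (3/2)q_S)q_S - 103q_S.
Leader FOC: 265/2 - 3q_S = 0, so q_S = 265/6.
Then q_V = (265 - 3·(265/6))/6 = 265/12.

44.17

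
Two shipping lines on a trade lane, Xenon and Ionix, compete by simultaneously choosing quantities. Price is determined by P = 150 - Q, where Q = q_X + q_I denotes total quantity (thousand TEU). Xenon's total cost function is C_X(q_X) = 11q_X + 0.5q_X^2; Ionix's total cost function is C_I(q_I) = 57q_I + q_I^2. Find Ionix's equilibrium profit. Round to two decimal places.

323.97

Xenon's profit: π_X = (150 - Q)q_X - (11q_X + (1/2)q_X²). Setting ∂π_X/∂q_X = 0: 139 - 3q_X - (q_I) = 0.
Ionix's first-order condition: 93 - 4q_I - (q_X) = 0.
Best responses: q_X = (139 - q_I)/3, q_I = (93 - q_X)/4.
Solving the pair: q_X = 463/11, q_I = 140/11.
Price P = 150 - 603/11 = 1047/11.
Ionix's profit: (1047/11)·(140/11) - 57·(140/11) - (140/11)² = 323.9669.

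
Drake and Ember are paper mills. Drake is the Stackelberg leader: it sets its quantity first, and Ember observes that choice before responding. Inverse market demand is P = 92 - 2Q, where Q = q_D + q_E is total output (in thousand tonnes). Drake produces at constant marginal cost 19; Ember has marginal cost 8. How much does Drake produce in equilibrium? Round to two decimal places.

15.50

Solve by backward induction. Given q_D, the follower Ember maximises π_E = (92 - 2q_D - 2q_E)q_E - 8q_E.
Follower FOC: 84 - 2q_D - 4q_E = 0, so q_E(q_D) = (84 - 2q_D)/4.
Drake substitutes q_E(q_D) into its own profit: π_D = q_D(92 - 2q_D - (84 - 2q_D)/2) - 19q_D = (50 - q_D)q_D - 19q_D.
Maximising: ∂π_D/∂q_D = 31 - 2q_D = 0, giving q_D = 31/2.
Then q_E = (84 - 2·(31/2))/4 = 53/4.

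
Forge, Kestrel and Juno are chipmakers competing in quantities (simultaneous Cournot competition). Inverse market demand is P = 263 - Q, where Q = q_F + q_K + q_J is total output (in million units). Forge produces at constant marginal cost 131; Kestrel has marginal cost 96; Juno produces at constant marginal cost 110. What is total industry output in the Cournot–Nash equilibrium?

113

Forge's profit: π_F = (263 - Q)q_F - (131q_F). Setting ∂π_F/∂q_F = 0: 132 - 2q_F - (q_K + q_J) = 0.
Kestrel's first-order condition: 167 - 2q_K - (q_F + q_J) = 0.
Juno's first-order condition: 153 - 2q_J - (q_F + q_K) = 0.
Adding the 3 conditions: 452 − 2Q − 2Q = 0, i.e. Q = 113.
Back-substituting: q_F = (132 − 113) = 19, q_K = (167 − 113) = 54, q_J = (153 − 113) = 40.
Total output Q = 19 + 54 + 40 = 113.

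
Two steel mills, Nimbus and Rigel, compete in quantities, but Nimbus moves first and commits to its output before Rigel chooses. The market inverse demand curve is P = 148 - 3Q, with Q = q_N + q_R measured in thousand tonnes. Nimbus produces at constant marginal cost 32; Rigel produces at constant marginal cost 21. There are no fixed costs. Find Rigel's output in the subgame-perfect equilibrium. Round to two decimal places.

12.42

The follower Rigel best-responds to any q_N: π_R = (148 - 3Q)q_R - 21q_R.
Follower FOC: 127 - 3q_N - 6q_R = 0, so q_R(q_N) = (127 - 3q_N)/6.
The leader anticipates this reaction. Substituting into P = 148 - 3Q gives P = 169/2 - (3/2)q_N, so π_N = (169/2 - (3/2)q_N)q_N - 32q_N.
The leader's first-order condition 105/2 - 3q_N = 0 yields q_N = 35/2.
Then q_R = (127 - 3·(35/2))/6 = 149/12.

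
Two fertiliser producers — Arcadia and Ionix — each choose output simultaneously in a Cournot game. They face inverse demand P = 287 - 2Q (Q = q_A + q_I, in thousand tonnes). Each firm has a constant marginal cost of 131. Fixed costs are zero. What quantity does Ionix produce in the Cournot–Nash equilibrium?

26

A representative firm's profit is π_i = q_i(287 - 2Q) - 131q_i.
Setting ∂π_i/∂q_i = 0 with rivals' quantities fixed: 156 - 4q_i - 2q_j = 0.
With identical firms every q_j equals q_i, so q_j = q_i and 156 = 6q_i, giving q_i = 26.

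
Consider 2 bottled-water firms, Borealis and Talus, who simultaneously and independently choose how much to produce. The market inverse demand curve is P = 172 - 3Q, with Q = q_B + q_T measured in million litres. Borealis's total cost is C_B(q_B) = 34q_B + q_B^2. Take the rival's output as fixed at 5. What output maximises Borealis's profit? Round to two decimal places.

With the rival's output fixed at 5, Borealis's profit is π_B = (172 - 3·5 - 3q_B)q_B - (34q_B + q_B²) = (157 - 3q_B)q_B - (34q_B + q_B²).
∂π_B/∂q_B = 123 - 8q_B = 0, so q_B = 123/8.

15.38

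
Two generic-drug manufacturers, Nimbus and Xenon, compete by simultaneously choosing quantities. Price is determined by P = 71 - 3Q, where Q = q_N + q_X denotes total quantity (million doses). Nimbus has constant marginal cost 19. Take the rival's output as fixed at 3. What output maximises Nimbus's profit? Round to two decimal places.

7.17

With the rival's output fixed at 3, Nimbus's profit is π_N = (71 - 3·3 - 3q_N)q_N - (19q_N) = (62 - 3q_N)q_N - (19q_N).
∂π_N/∂q_N = 43 - 6q_N = 0, so q_N = 43/6.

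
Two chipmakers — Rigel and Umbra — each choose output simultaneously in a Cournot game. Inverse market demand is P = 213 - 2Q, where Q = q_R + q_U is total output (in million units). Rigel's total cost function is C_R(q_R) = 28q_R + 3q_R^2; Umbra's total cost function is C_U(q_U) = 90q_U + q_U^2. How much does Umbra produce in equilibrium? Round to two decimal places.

15.36

Rigel's profit: π_R = (213 - 2Q)q_R - (28q_R + 3q_R²). Setting ∂π_R/∂q_R = 0: 185 - 10q_R - 2(q_U) = 0.
Umbra's profit: π_U = (213 - 2Q)q_U - (90q_U + q_U²). Setting ∂π_U/∂q_U = 0: 123 - 6q_U - 2(q_R) = 0.
So q_R = (185 - 2q_U)/10 and q_U = (123 - 2q_R)/6.
Substituting one into the other gives q_R = 108/7 and q_U = 215/14.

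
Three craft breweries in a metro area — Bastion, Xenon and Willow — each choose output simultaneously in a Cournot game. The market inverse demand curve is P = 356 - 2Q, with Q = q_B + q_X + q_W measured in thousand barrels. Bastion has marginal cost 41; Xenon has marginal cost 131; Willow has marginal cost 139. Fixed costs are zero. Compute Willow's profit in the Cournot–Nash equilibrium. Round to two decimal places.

Bastion's profit: π_B = (356 - 2Q)q_B - (41q_B). Setting ∂π_B/∂q_B = 0: 315 - 4q_B - 2(q_X + q_W) = 0.
Xenon's profit: π_X = (356 - 2Q)q_X - (131q_X). Setting ∂π_X/∂q_X = 0: 225 - 4q_X - 2(q_B + q_W) = 0.
Willow's first-order condition: 217 - 4q_W - 2(q_B + q_X) = 0.
Summing all 3 equations gives 757 − 8Q = 0, hence Q = 757/8.
Back-substituting: q_B = (315 − 757/4)/2 = 503/8, q_X = (225 − 757/4)/2 = 143/8, q_W = (217 − 757/4)/2 = 111/8.
Price P = 356 - 2·(757/8) = 667/4.
Willow's profit: (667/4 - 139)·(111/8) = 385.0313.

385.03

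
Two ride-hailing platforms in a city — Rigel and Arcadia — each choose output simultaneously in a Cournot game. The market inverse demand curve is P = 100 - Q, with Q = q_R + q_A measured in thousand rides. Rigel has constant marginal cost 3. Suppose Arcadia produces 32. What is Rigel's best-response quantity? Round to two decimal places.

With the rival's output fixed at 32, Rigel's profit is π_R = (100 - 32 - q_R)q_R - (3q_R) = (68 - q_R)q_R - (3q_R).
∂π_R/∂q_R = 65 - 2q_R = 0, so q_R = 65/2.

32.50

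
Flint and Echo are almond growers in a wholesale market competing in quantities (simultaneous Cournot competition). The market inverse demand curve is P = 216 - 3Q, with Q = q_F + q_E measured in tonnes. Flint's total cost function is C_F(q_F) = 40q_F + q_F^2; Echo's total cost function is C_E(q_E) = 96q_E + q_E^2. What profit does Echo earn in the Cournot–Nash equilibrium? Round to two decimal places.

246.78

Flint's profit: π_F = (216 - 3Q)q_F - (40q_F + q_F²). Setting ∂π_F/∂q_F = 0: 176 - 8q_F - 3(q_E) = 0.
Echo's first-order condition: 120 - 8q_E - 3(q_F) = 0.
Rearranging gives the reaction functions q_F = (176 - 3q_E)/8 and q_E = (120 - 3q_F)/8.
Substituting one into the other gives q_F = 1048/55 and q_E = 432/55.
Price P = 216 - 3·(296/11) = 1488/11.
Echo's profit: (1488/11)·(432/55) - 96·(432/55) - (432/55)² = 246.7755.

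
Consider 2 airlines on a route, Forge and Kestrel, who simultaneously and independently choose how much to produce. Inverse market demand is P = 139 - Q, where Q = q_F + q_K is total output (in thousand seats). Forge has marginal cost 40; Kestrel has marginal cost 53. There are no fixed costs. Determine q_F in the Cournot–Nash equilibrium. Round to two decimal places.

37.33

Forge's profit: π_F = (139 - Q)q_F - (40q_F). Setting ∂π_F/∂q_F = 0: 99 - 2q_F - (q_K) = 0.
Kestrel's profit: π_K = (139 - Q)q_K - (53q_K). Setting ∂π_K/∂q_K = 0: 86 - 2q_K - (q_F) = 0.
Best responses: q_F = (99 - q_K)/2, q_K = (86 - q_F)/2.
Substituting one into the other gives q_F = 112/3 and q_K = 73/3.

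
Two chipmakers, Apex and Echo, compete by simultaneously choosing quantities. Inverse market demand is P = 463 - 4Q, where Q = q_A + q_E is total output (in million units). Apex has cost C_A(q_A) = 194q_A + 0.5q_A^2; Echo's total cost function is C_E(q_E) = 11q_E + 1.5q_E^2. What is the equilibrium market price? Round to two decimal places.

Apex's profit: π_A = (463 - 4Q)q_A - (194q_A + (1/2)q_A²). Setting ∂π_A/∂q_A = 0: 269 - 9q_A - 4(q_E) = 0.
Echo's first-order condition: 452 - 11q_E - 4(q_A) = 0.
Rearranging gives the reaction functions q_A = (269 - 4q_E)/9 and q_E = (452 - 4q_A)/11.
Substituting one into the other gives q_A = 1151/83 and q_E = 36.0482.
Total output Q = 49.9157, so price P = 463 - 4·49.9157 = 263.3373.

263.34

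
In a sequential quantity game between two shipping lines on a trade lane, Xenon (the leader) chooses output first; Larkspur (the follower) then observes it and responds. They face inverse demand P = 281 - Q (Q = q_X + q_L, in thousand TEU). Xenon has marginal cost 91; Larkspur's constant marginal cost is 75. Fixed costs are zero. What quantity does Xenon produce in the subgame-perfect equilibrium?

Solve by backward induction. Given q_X, the follower Larkspur maximises π_L = (281 - q_X - q_L)q_L - 75q_L.
Setting the follower's marginal profit to zero, 206 - q_X - 2q_L = 0, i.e. q_L = (206 - q_X)/2.
Xenon substitutes q_L(q_X) into its own profit: π_X = q_X(281 - q_X - (206 - q_X)/2) - 91q_X = (178 - (1/2)q_X)q_X - 91q_X.
Maximising: ∂π_X/∂q_X = 87 - q_X = 0, giving q_X = 87.
Then q_L = (206 - 87)/2 = 119/2.

87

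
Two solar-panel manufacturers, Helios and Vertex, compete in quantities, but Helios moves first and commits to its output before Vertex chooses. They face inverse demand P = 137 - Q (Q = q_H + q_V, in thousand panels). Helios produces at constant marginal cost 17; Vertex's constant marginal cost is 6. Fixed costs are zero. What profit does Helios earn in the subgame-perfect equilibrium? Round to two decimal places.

Solve by backward induction. Given q_H, the follower Vertex maximises π_V = (137 - q_H - q_V)q_V - 6q_V.
∂π_V/∂q_V = 131 - q_H - 2q_V = 0 gives the reaction function q_V = (131 - q_H)/2.
Helios substitutes q_V(q_H) into its own profit: π_H = q_H(137 - q_H - (131 - q_H)/2) - 17q_H = (143/2 - (1/2)q_H)q_H - 17q_H.
Maximising: ∂π_H/∂q_H = 109/2 - q_H = 0, giving q_H = 109/2.
Then q_V = (131 - 109/2)/2 = 153/4.
Price P = 137 - 371/4 = 177/4.
Helios's profit: (177/4 - 17)·(109/2) = 1485.1250.

1485.13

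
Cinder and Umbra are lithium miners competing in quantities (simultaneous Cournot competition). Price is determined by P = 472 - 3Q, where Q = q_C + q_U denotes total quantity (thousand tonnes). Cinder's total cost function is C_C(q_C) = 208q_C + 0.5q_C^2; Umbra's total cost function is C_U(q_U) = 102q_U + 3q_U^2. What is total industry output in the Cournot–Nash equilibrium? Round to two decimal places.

51.41

Cinder's profit: π_C = (472 - 3Q)q_C - (208q_C + (1/2)q_C²). Setting ∂π_C/∂q_C = 0: 264 - 7q_C - 3(q_U) = 0.
Umbra's profit: π_U = (472 - 3Q)q_U - (102q_U + 3q_U²). Setting ∂π_U/∂q_U = 0: 370 - 12q_U - 3(q_C) = 0.
Rearranging gives the reaction functions q_C = (264 - 3q_U)/7 and q_U = (370 - 3q_C)/12.
Solving the pair: q_C = 686/25, q_U = 1798/75.
Total output Q = 686/25 + 1798/75 = 51.4133.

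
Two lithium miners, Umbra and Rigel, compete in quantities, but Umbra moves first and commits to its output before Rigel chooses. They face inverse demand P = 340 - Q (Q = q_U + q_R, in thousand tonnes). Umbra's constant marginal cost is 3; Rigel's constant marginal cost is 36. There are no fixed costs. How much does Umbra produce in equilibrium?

The follower Rigel best-responds to any q_U: π_R = (340 - Q)q_R - 36q_R.
∂π_R/∂q_R = 304 - q_U - 2q_R = 0 gives the reaction function q_R = (304 - q_U)/2.
Umbra substitutes q_R(q_U) into its own profit: π_U = q_U(340 - q_U - (304 - q_U)/2) - 3q_U = (188 - (1/2)q_U)q_U - 3q_U.
Leader FOC: 185 - q_U = 0, so q_U = 185.
Then q_R = (304 - 185)/2 = 119/2.

185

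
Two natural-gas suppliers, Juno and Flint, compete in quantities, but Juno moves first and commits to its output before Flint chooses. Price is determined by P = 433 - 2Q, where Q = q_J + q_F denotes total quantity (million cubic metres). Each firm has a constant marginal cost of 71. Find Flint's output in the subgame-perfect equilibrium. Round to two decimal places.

45.25

The follower Flint best-responds to any q_J: π_F = (433 - 2Q)q_F - 71q_F.
Follower FOC: 362 - 2q_J - 4q_F = 0, so q_F(q_J) = (362 - 2q_J)/4.
The leader anticipates this reaction. Substituting into P = 433 - 2Q gives P = 252 - q_J, so π_J = (252 - q_J)q_J - 71q_J.
The leader's first-order condition 181 - 2q_J = 0 yields q_J = 181/2.
Then q_F = (362 - 2·(181/2))/4 = 181/4.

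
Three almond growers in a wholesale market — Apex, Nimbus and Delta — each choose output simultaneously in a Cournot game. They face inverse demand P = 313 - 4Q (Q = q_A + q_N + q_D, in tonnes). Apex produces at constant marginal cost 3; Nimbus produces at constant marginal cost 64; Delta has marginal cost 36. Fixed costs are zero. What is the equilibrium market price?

Apex's profit: π_A = (313 - 4Q)q_A - (3q_A). Setting ∂π_A/∂q_A = 0: 310 - 8q_A - 4(q_N + q_D) = 0.
Nimbus's first-order condition: 249 - 8q_N - 4(q_A + q_D) = 0.
Delta's first-order condition: 277 - 8q_D - 4(q_A + q_N) = 0.
Adding the 3 conditions: 836 − 8Q − 8Q = 0, i.e. Q = 209/4.
Back-substituting: q_A = (310 − 209)/4 = 101/4, q_N = (249 − 209)/4 = 10, q_D = (277 − 209)/4 = 17.
Total output Q = 209/4, so price P = 313 - 4·(209/4) = 104.

104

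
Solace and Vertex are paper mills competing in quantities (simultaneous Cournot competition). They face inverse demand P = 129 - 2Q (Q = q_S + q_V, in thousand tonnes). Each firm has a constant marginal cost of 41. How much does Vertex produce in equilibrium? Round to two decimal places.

A representative firm's profit is π_i = q_i(129 - 2Q) - 41q_i.
First-order condition (treating rivals' output as given): 88 - 4q_i - 2q_j = 0.
By symmetry each firm produces the same amount; substituting q_j = q_i yields q_i = 88/6 = 44/3.

14.67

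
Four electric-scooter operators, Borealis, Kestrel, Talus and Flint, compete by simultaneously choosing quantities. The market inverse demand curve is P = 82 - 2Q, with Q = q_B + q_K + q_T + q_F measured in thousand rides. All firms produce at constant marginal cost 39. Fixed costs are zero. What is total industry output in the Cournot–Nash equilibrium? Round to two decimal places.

Each firm earns π_i = (82 - 2Q)q_i - 39q_i.
First-order condition (treating rivals' output as given): 43 - 4q_i - 2·Σ_{j≠i} q_j = 0.
By symmetry each firm produces the same amount; substituting Σ_{j≠i} q_j = 3q_i yields q_i = 43/10.
Total output Q = 43/10 + 43/10 + 43/10 + 43/10 = 86/5.

17.20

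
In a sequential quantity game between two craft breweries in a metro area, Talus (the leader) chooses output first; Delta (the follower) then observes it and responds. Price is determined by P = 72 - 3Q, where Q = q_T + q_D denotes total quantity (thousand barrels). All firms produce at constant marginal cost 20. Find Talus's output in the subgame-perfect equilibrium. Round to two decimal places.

The follower Delta best-responds to any q_T: π_D = (72 - 3Q)q_D - 20q_D.
Setting the follower's marginal profit to zero, 52 - 3q_T - 6q_D = 0, i.e. q_D = (52 - 3q_T)/6.
Talus substitutes q_D(q_T) into its own profit: π_T = q_T(72 - 3q_T - (52 - 3q_T)/2) - 20q_T = (46 - (3/2)q_T)q_T - 20q_T.
Leader FOC: 26 - 3q_T = 0, so q_T = 26/3.
Then q_D = (52 - 3·(26/3))/6 = 13/3.

8.67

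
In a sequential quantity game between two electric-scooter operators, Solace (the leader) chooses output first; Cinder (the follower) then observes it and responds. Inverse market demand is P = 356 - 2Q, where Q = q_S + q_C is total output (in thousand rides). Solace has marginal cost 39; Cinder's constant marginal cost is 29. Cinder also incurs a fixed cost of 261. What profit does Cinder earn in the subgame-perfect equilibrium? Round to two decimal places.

The follower Cinder best-responds to any q_S: π_C = (356 - 2Q)q_C - 29q_C.
Setting the follower's marginal profit to zero, 327 - 2q_S - 4q_C = 0, i.e. q_C = (327 - 2q_S)/4.
Solace substitutes q_C(q_S) into its own profit: π_S = q_S(356 - 2q_S - (327 - 2q_S)/2) - 39q_S = (385/2 - q_S)q_S - 39q_S.
Maximising: ∂π_S/∂q_S = 307/2 - 2q_S = 0, giving q_S = 307/4.
Then q_C = (327 - 2·(307/4))/4 = 347/8.
Price P = 356 - 2·(961/8) = 463/4.
Cinder's profit: (463/4 - 29)·(347/8) - 261 = 3501.7813.

3501.78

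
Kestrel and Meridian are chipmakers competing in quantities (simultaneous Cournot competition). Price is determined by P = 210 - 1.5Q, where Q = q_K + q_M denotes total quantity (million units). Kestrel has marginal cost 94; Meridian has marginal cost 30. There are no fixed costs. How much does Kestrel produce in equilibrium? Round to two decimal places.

11.56

Kestrel's profit: π_K = (210 - 1.5Q)q_K - (94q_K). Setting ∂π_K/∂q_K = 0: 116 - 3q_K - (3/2)(q_M) = 0.
Meridian's first-order condition: 180 - 3q_M - (3/2)(q_K) = 0.
So q_K = (116 - (3/2)q_M)/3 and q_M = (180 - (3/2)q_K)/3.
Substituting one into the other gives q_K = 104/9 and q_M = 488/9.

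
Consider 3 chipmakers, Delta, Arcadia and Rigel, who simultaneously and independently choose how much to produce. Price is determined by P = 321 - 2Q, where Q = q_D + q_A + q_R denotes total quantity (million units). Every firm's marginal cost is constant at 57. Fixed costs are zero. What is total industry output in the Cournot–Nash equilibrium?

99

Each firm earns π_i = (321 - 2Q)q_i - 57q_i.
First-order condition (treating rivals' output as given): 264 - 4q_i - 2·Σ_{j≠i} q_j = 0.
By symmetry each firm produces the same amount; substituting Σ_{j≠i} q_j = 2q_i yields q_i = 264/8 = 33.
Total output Q = 33 + 33 + 33 = 99.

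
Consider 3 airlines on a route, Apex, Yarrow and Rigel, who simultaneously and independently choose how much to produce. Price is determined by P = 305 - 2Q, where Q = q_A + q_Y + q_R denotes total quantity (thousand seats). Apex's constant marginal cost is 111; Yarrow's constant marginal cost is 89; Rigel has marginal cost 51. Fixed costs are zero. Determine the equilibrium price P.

Apex's profit: π_A = (305 - 2Q)q_A - (111q_A). Setting ∂π_A/∂q_A = 0: 194 - 4q_A - 2(q_Y + q_R) = 0.
Yarrow's profit: π_Y = (305 - 2Q)q_Y - (89q_Y). Setting ∂π_Y/∂q_Y = 0: 216 - 4q_Y - 2(q_A + q_R) = 0.
Rigel's first-order condition: 254 - 4q_R - 2(q_A + q_Y) = 0.
Adding the 3 conditions: 664 − 4Q − 4Q = 0, i.e. Q = 83.
Back-substituting: q_A = (194 − 166)/2 = 14, q_Y = (216 − 166)/2 = 25, q_R = (254 − 166)/2 = 44.
Total output Q = 83, so price P = 305 - 2·83 = 139.

139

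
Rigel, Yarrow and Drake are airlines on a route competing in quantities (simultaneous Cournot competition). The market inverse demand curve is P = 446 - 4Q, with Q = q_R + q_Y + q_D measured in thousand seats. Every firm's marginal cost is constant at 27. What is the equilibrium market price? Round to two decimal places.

Each firm earns π_i = (446 - 4Q)q_i - 27q_i.
Setting ∂π_i/∂q_i = 0 with rivals' quantities fixed: 419 - 8q_i - 4·Σ_{j≠i} q_j = 0.
By symmetry each firm produces the same amount; substituting Σ_{j≠i} q_j = 2q_i yields q_i = 419/16.
Total output Q = 1257/16, so price P = 446 - 4·(1257/16) = 527/4.

131.75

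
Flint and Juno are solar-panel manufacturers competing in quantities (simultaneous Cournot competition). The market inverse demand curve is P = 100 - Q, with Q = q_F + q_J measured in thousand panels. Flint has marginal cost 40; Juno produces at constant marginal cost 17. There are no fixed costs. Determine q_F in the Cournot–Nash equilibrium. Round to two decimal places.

12.33

Flint's profit: π_F = (100 - Q)q_F - (40q_F). Setting ∂π_F/∂q_F = 0: 60 - 2q_F - (q_J) = 0.
Juno's first-order condition: 83 - 2q_J - (q_F) = 0.
Rearranging gives the reaction functions q_F = (60 - q_J)/2 and q_J = (83 - q_F)/2.
Substituting one into the other gives q_F = 37/3 and q_J = 106/3.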